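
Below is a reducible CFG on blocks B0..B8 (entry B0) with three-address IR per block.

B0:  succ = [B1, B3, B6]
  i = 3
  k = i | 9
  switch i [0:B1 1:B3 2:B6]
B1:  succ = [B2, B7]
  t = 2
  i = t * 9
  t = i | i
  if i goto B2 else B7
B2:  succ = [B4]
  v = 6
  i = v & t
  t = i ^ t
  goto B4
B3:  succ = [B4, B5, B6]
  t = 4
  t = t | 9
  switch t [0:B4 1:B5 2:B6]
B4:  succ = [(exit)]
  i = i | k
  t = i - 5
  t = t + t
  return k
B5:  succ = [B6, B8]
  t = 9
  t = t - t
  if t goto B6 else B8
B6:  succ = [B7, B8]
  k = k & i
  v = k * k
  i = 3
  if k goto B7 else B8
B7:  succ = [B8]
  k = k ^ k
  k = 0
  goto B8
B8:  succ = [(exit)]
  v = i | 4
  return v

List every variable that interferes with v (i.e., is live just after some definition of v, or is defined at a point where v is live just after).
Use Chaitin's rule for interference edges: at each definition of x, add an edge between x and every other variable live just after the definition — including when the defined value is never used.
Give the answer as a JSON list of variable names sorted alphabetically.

def/use:
  B0 def {i,k} use ∅
  B1 def {i,t} use ∅
  B2 def {i,t,v} use {t}
  B3 def {t} use ∅
  B4 def {i,t} use {i,k}
  B5 def {t} use ∅
  B6 def {i,k,v} use {i,k}
  B7 def {k} use {k}
  B8 def {v} use {i}

Liveness:
  B0 li=∅ lo={i,k}
  B1 li={k} lo={i,k,t}
  B2 li={k,t} lo={i,k}
  B3 li={i,k} lo={i,k}
  B4 li={i,k} lo=∅
  B5 li={i,k} lo={i,k}
  B6 li={i,k} lo={i,k}
  B7 li={i,k} lo={i}
  B8 li={i} lo=∅

Conflict graph:
  i: {k,t}
  k: {i,t,v}
  t: {i,k,v}
  v: {k,t}

N(v) = ["k", "t"]

Answer: ["k", "t"]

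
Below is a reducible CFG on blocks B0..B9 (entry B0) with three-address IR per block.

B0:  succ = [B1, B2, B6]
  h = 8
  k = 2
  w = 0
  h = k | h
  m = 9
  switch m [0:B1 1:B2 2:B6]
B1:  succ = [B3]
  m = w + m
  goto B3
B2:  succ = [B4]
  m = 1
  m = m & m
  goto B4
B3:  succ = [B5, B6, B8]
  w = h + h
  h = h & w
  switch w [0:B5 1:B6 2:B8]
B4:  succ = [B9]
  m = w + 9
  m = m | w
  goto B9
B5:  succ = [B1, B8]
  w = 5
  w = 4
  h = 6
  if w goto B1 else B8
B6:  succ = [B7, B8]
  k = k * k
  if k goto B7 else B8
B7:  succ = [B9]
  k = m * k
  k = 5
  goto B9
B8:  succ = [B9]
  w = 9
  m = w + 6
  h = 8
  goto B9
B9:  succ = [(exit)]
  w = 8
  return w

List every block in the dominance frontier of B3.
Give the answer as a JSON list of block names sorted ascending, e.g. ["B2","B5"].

Answer: ["B1", "B6", "B8"]

Working:
idom tree: B1←B0 B2←B0 B3←B1 B4←B2 B5←B3 B6←B0 B7←B6 B8←B0 B9←B0
Dom at joins:
  B1: preds {B0,B5}: {B0} ∩ {B0,B1,B3,B5} = {B0}; idom=B0
  B6: preds {B0,B3}: {B0} ∩ {B0,B1,B3} = {B0}; idom=B0
  B8: preds {B3,B5,B6}: {B0,B1,B3} ∩ {B0,B1,B3,B5} ∩ {B0,B6} = {B0}; idom=B0
  B9: preds {B4,B7,B8}: {B0,B2,B4} ∩ {B0,B6,B7} ∩ {B0,B8} = {B0}; idom=B0

DF walk-up:
  join B1 pred B0: · stop@B0
  join B1 pred B5: B5→B3→B1 stop@B0
  join B6 pred B0: · stop@B0
  join B6 pred B3: B3→B1 stop@B0
  join B8 pred B3: B3→B1 stop@B0
  join B8 pred B5: B5→B3→B1 stop@B0
  join B8 pred B6: B6 stop@B0
  join B9 pred B4: B4→B2 stop@B0
  join B9 pred B7: B7→B6 stop@B0
  join B9 pred B8: B8 stop@B0
  B0: DF=∅
  B1: DF={B1,B6,B8}
  B2: DF={B9}
  B3: DF={B1,B6,B8}
  B4: DF={B9}
  B5: DF={B1,B8}
  B6: DF={B8,B9}
  B7: DF={B9}
  B8: DF={B9}
  B9: DF=∅

DF(B3) = ["B1", "B6", "B8"]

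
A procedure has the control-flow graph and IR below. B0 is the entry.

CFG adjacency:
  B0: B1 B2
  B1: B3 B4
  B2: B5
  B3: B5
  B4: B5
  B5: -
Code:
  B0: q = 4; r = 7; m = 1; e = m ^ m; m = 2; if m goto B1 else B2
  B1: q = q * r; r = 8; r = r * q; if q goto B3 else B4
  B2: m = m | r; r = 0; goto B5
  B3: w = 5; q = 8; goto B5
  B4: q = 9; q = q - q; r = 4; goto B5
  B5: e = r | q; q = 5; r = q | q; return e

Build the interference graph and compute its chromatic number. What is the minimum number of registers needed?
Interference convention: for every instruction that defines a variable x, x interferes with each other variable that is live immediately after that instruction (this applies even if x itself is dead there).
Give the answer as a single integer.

Answer: 3

Derivation:
Per-block:
  B0: def={e,m,q,r} ue=∅
  B1: def={q,r} ue={q,r}
  B2: def={m,r} ue={m,r}
  B3: def={q,w} ue=∅
  B4: def={q,r} ue=∅
  B5: def={e,q,r} ue={q,r}

Liveness:
  live B0: ∅→{m,q,r}
  live B1: {q,r}→{r}
  live B2: {m,q,r}→{q,r}
  live B3: {r}→{q,r}
  live B4: ∅→{q,r}
  live B5: {q,r}→∅

Interference:
  e↔{q,r}
  m↔{q,r}
  q↔{e,m,r}
  r↔{e,m,q,w}
  w↔{r}

Registers:
  lower bound: {e,q,r} mutually conflict ⇒ χ ≥ 3
  3-colouring: R0={r}  R1={q,w}  R2={e,m}
  χ = 3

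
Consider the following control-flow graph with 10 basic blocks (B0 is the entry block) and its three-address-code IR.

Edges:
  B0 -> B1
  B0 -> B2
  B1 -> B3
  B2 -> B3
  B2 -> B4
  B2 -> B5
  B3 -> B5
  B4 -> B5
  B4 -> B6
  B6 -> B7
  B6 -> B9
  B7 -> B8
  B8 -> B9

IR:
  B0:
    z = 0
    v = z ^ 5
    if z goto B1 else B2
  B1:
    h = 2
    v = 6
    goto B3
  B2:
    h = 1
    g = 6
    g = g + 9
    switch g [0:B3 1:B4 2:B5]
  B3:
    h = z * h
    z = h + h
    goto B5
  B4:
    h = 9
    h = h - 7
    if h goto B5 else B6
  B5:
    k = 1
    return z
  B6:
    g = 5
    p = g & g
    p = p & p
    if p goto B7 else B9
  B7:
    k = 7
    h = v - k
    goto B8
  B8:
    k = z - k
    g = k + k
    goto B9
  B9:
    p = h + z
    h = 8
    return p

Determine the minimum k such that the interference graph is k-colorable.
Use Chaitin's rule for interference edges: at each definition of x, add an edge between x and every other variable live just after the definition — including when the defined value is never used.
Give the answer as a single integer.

def/use:
  B0: def={v,z} ue=∅
  B1: def={h,v} ue=∅
  B2: def={g,h} ue=∅
  B3: def={h,z} ue={h,z}
  B4: def={h} ue=∅
  B5: def={k} ue={z}
  B6: def={g,p} ue=∅
  B7: def={h,k} ue={v}
  B8: def={g,k} ue={k,z}
  B9: def={h,p} ue={h,z}

Backward fixpoint:
  live B0: ∅→{v,z}
  live B1: {z}→{h,z}
  live B2: {v,z}→{h,v,z}
  live B3: {h,z}→{z}
  live B4: {v,z}→{h,v,z}
  live B5: {z}→∅
  live B6: {h,v,z}→{h,v,z}
  live B7: {v,z}→{h,k,z}
  live B8: {h,k,z}→{h,z}
  live B9: {h,z}→∅

Interference:
  g↔{h,v,z}
  h↔{g,k,p,v,z}
  k↔{h,v,z}
  p↔{h,v,z}
  v↔{g,h,k,p,z}
  z↔{g,h,k,p,v}

Chromatic number:
  clique {g,h,v,z} ⇒ need ≥ 4
  4-colouring: r0={h}  r1={v}  r2={z}  r3={g,k,p}
  χ = 4

Answer: 4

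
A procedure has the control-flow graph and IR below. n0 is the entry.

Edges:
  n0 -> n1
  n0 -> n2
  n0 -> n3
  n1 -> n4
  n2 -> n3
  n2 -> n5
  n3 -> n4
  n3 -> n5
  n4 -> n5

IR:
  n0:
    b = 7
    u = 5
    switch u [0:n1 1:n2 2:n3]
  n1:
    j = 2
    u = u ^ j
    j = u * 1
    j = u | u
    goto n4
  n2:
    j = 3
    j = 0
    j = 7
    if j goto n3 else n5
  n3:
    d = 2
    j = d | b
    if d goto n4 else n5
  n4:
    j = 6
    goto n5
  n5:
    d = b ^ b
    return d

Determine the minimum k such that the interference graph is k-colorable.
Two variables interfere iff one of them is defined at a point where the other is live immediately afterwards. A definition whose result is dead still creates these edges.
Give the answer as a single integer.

def/use:
  n0: def={b,u} ue=∅
  n1: def={j,u} ue={u}
  n2: def={j} ue=∅
  n3: def={d,j} ue={b}
  n4: def={j} ue=∅
  n5: def={d} ue={b}

Live sets:
  live n0: ∅→{b,u}
  live n1: {b,u}→{b}
  live n2: {b}→{b}
  live n3: {b}→{b}
  live n4: {b}→{b}
  live n5: {b}→∅

Interference:
  b↔{d,j,u}
  d↔{b,j}
  j↔{b,d,u}
  u↔{b,j}

Chromatic number:
  lower bound: {b,d,j} mutually conflict ⇒ χ ≥ 3
  assign b→r0 d→r2 j→r1 u→r2 — no edge inside a register ⇒ χ ≤ 3
  χ = 3

Answer: 3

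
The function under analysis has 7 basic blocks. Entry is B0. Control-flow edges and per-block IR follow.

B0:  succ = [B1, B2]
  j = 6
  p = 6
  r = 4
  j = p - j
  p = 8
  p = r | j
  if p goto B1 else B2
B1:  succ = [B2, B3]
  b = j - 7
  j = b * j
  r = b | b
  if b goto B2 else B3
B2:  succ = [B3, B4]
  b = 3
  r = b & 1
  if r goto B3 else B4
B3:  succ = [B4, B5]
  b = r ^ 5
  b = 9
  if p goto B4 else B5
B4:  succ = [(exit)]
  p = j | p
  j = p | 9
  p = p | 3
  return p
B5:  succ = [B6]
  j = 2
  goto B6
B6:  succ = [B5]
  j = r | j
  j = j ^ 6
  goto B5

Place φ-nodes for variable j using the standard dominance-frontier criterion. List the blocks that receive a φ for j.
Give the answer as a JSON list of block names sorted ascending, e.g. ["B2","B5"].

idom tree: B1←B0 B2←B0 B3←B0 B4←B0 B5←B3 B6←B5
Dom∩ at merges:
  B2: preds {B0,B1}: {B0} ∩ {B0,B1} = {B0}; idom=B0
  B3: preds {B1,B2}: {B0,B1} ∩ {B0,B2} = {B0}; idom=B0
  B4: preds {B2,B3}: {B0,B2} ∩ {B0,B3} = {B0}; idom=B0
  B5: preds {B3,B6}: {B0,B3} ∩ {B0,B3,B5,B6} = {B0,B3}; idom=B3

DF derivation:
  B2←B0: walk · to B0
  B2←B1: walk B1 to B0
  B3←B1: walk B1 to B0
  B3←B2: walk B2 to B0
  B4←B2: walk B2 to B0
  B4←B3: walk B3 to B0
  B5←B3: walk · to B3
  B5←B6: walk B6→B5 to B3
  B0: DF=∅
  B1: DF={B2,B3}
  B2: DF={B3,B4}
  B3: DF={B4}
  B4: DF=∅
  B5: DF={B5}
  B6: DF={B5}

φ for j: defs {B0,B1,B4,B5,B6}
  DF⁺ = {B2,B3,B4,B5}

Answer: ["B2", "B3", "B4", "B5"]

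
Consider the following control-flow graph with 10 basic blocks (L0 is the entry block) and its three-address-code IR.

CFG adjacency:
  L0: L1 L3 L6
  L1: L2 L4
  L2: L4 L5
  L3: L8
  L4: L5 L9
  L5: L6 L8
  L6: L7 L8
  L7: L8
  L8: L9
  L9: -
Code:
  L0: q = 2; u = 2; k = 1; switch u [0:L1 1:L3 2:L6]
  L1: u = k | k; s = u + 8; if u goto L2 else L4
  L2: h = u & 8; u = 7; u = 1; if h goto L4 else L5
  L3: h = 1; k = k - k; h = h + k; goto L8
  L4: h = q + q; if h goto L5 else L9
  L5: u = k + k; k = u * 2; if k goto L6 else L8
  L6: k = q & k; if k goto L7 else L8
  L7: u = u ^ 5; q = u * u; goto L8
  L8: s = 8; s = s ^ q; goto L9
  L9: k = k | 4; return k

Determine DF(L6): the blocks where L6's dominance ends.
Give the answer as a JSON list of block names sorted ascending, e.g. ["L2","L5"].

idom tree: L1←L0 L2←L1 L3←L0 L4←L1 L5←L1 L6←L0 L7←L6 L8←L0 L9←L0
Dom at joins:
  L4: preds {L1,L2}: {L0,L1} ∩ {L0,L1,L2} = {L0,L1}; idom=L1
  L5: preds {L2,L4}: {L0,L1,L2} ∩ {L0,L1,L4} = {L0,L1}; idom=L1
  L6: preds {L0,L5}: {L0} ∩ {L0,L1,L5} = {L0}; idom=L0
  L8: preds {L3,L5,L6,L7}: {L0,L3} ∩ {L0,L1,L5} ∩ {L0,L6} ∩ {L0,L6,L7} = {L0}; idom=L0
  L9: preds {L4,L8}: {L0,L1,L4} ∩ {L0,L8} = {L0}; idom=L0

DF walk-up:
  join L4 pred L1: · stop@L1
  join L4 pred L2: L2 stop@L1
  join L5 pred L2: L2 stop@L1
  join L5 pred L4: L4 stop@L1
  join L6 pred L0: · stop@L0
  join L6 pred L5: L5→L1 stop@L0
  join L8 pred L3: L3 stop@L0
  join L8 pred L5: L5→L1 stop@L0
  join L8 pred L6: L6 stop@L0
  join L8 pred L7: L7→L6 stop@L0
  join L9 pred L4: L4→L1 stop@L0
  join L9 pred L8: L8 stop@L0
  L0 → ∅
  L1 → {L6,L8,L9}
  L2 → {L4,L5}
  L3 → {L8}
  L4 → {L5,L9}
  L5 → {L6,L8}
  L6 → {L8}
  L7 → {L8}
  L8 → {L9}
  L9 → ∅

DF(L6) = ["L8"]

Answer: ["L8"]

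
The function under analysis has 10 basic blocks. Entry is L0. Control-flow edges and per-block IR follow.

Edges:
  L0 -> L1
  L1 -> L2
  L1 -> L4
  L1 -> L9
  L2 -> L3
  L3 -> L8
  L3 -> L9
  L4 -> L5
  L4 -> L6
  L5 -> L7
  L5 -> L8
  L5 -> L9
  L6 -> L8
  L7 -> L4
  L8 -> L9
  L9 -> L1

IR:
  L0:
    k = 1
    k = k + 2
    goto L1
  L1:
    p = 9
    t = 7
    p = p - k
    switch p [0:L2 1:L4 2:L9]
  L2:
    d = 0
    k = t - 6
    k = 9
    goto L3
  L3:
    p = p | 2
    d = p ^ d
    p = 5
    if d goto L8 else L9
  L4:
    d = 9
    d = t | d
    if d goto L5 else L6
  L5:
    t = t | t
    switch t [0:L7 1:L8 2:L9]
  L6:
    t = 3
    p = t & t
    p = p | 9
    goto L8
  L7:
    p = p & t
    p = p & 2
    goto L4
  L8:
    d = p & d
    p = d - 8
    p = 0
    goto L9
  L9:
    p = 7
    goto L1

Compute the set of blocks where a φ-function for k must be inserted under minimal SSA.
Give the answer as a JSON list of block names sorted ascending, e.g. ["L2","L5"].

idom tree: L1←L0 L2←L1 L3←L2 L4←L1 L5←L4 L6←L4 L7←L5 L8←L1 L9←L1
Join-block Dom:
  L1: preds {L0,L9}: {L0} ∩ {L0,L1,L9} = {L0}; idom=L0
  L4: preds {L1,L7}: {L0,L1} ∩ {L0,L1,L4,L5,L7} = {L0,L1}; idom=L1
  L8: preds {L3,L5,L6}: {L0,L1,L2,L3} ∩ {L0,L1,L4,L5} ∩ {L0,L1,L4,L6} = {L0,L1}; idom=L1
  L9: preds {L1,L3,L5,L8}: {L0,L1} ∩ {L0,L1,L2,L3} ∩ {L0,L1,L4,L5} ∩ {L0,L1,L8} = {L0,L1}; idom=L1

DF derivation:
  join L1 pred L0: · stop@L0
  join L1 pred L9: L9→L1 stop@L0
  join L4 pred L1: · stop@L1
  join L4 pred L7: L7→L5→L4 stop@L1
  join L8 pred L3: L3→L2 stop@L1
  join L8 pred L5: L5→L4 stop@L1
  join L8 pred L6: L6→L4 stop@L1
  join L9 pred L1: · stop@L1
  join L9 pred L3: L3→L2 stop@L1
  join L9 pred L5: L5→L4 stop@L1
  join L9 pred L8: L8 stop@L1
  L0 → ∅
  L1 → {L1}
  L2 → {L8,L9}
  L3 → {L8,L9}
  L4 → {L4,L8,L9}
  L5 → {L4,L8,L9}
  L6 → {L8}
  L7 → {L4}
  L8 → {L9}
  L9 → {L1}

φ for k: defs {L0,L2}
  DF⁺ = {L1,L8,L9}

Answer: ["L1", "L8", "L9"]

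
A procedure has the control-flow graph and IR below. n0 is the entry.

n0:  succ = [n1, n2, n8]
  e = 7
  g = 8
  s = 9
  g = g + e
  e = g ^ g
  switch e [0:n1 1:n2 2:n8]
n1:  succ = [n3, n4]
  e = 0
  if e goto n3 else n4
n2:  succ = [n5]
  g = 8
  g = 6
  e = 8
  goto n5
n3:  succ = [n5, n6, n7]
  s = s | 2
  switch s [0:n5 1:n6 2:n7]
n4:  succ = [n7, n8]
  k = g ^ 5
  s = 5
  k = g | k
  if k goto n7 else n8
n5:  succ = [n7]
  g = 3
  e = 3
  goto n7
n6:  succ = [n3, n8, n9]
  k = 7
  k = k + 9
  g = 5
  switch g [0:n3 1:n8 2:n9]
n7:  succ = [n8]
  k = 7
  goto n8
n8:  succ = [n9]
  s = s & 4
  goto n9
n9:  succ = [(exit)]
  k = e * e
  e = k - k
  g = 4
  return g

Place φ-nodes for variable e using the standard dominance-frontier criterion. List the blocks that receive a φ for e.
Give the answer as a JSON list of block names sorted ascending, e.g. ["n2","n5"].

Answer: ["n5", "n7", "n8", "n9"]

Working:
idom tree: n1←n0 n2←n0 n3←n1 n4←n1 n5←n0 n6←n3 n7←n0 n8←n0 n9←n0
Dom∩ at merges:
  n3: preds {n1,n6}: {n0,n1} ∩ {n0,n1,n3,n6} = {n0,n1}; idom=n1
  n5: preds {n2,n3}: {n0,n2} ∩ {n0,n1,n3} = {n0}; idom=n0
  n7: preds {n3,n4,n5}: {n0,n1,n3} ∩ {n0,n1,n4} ∩ {n0,n5} = {n0}; idom=n0
  n8: preds {n0,n4,n6,n7}: {n0} ∩ {n0,n1,n4} ∩ {n0,n1,n3,n6} ∩ {n0,n7} = {n0}; idom=n0
  n9: preds {n6,n8}: {n0,n1,n3,n6} ∩ {n0,n8} = {n0}; idom=n0

DF derivation:
  join n3 pred n1: · stop@n1
  join n3 pred n6: n6→n3 stop@n1
  join n5 pred n2: n2 stop@n0
  join n5 pred n3: n3→n1 stop@n0
  join n7 pred n3: n3→n1 stop@n0
  join n7 pred n4: n4→n1 stop@n0
  join n7 pred n5: n5 stop@n0
  join n8 pred n0: · stop@n0
  join n8 pred n4: n4→n1 stop@n0
  join n8 pred n6: n6→n3→n1 stop@n0
  join n8 pred n7: n7 stop@n0
  join n9 pred n6: n6→n3→n1 stop@n0
  join n9 pred n8: n8 stop@n0
  DF(n0)=∅
  DF(n1)={n5,n7,n8,n9}
  DF(n2)={n5}
  DF(n3)={n3,n5,n7,n8,n9}
  DF(n4)={n7,n8}
  DF(n5)={n7}
  DF(n6)={n3,n8,n9}
  DF(n7)={n8}
  DF(n8)={n9}
  DF(n9)=∅

φ for e: defs {n0,n1,n2,n5,n9}
  DF⁺ = {n5,n7,n8,n9}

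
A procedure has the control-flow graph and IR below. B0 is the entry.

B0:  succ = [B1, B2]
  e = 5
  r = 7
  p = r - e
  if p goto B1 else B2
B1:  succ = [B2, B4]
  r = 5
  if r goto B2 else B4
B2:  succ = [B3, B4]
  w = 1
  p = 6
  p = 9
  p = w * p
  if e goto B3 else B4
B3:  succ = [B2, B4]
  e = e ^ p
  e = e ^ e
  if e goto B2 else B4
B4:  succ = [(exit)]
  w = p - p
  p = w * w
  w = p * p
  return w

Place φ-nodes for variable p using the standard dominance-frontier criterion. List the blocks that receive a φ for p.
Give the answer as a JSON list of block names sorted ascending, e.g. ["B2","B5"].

idom tree: B1←B0 B2←B0 B3←B2 B4←B0
Join-block Dom:
  B2: preds {B0,B1,B3}: {B0} ∩ {B0,B1} ∩ {B0,B2,B3} = {B0}; idom=B0
  B4: preds {B1,B2,B3}: {B0,B1} ∩ {B0,B2} ∩ {B0,B2,B3} = {B0}; idom=B0

DF walk-up:
  join B2 pred B0: · stop@B0
  join B2 pred B1: B1 stop@B0
  join B2 pred B3: B3→B2 stop@B0
  join B4 pred B1: B1 stop@B0
  join B4 pred B2: B2 stop@B0
  join B4 pred B3: B3→B2 stop@B0
  B0 → ∅
  B1 → {B2,B4}
  B2 → {B2,B4}
  B3 → {B2,B4}
  B4 → ∅

φ for p: defs {B0,B2,B4}
  DF⁺ = {B2,B4}

Answer: ["B2", "B4"]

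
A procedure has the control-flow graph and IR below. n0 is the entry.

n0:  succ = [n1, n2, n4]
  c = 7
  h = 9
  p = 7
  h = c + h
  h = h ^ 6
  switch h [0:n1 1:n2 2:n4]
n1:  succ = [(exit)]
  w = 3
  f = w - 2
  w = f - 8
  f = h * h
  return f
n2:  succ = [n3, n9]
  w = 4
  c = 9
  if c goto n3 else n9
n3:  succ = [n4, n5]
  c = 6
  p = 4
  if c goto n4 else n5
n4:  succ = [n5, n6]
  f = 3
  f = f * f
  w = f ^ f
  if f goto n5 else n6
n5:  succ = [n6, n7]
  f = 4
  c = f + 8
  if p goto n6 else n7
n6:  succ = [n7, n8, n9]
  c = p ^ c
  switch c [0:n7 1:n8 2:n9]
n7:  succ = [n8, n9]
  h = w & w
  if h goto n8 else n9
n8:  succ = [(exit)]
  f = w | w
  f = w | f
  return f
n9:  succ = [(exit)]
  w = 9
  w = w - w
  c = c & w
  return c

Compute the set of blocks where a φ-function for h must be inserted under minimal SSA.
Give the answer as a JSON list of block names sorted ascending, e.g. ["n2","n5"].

idom tree: n1←n0 n2←n0 n3←n2 n4←n0 n5←n0 n6←n0 n7←n0 n8←n0 n9←n0
Join-block Dom:
  n4: preds {n0,n3}: {n0} ∩ {n0,n2,n3} = {n0}; idom=n0
  n5: preds {n3,n4}: {n0,n2,n3} ∩ {n0,n4} = {n0}; idom=n0
  n6: preds {n4,n5}: {n0,n4} ∩ {n0,n5} = {n0}; idom=n0
  n7: preds {n5,n6}: {n0,n5} ∩ {n0,n6} = {n0}; idom=n0
  n8: preds {n6,n7}: {n0,n6} ∩ {n0,n7} = {n0}; idom=n0
  n9: preds {n2,n6,n7}: {n0,n2} ∩ {n0,n6} ∩ {n0,n7} = {n0}; idom=n0

DF walk-up:
  n4←n0: walk · to n0
  n4←n3: walk n3→n2 to n0
  n5←n3: walk n3→n2 to n0
  n5←n4: walk n4 to n0
  n6←n4: walk n4 to n0
  n6←n5: walk n5 to n0
  n7←n5: walk n5 to n0
  n7←n6: walk n6 to n0
  n8←n6: walk n6 to n0
  n8←n7: walk n7 to n0
  n9←n2: walk n2 to n0
  n9←n6: walk n6 to n0
  n9←n7: walk n7 to n0
  n0: DF=∅
  n1: DF=∅
  n2: DF={n4,n5,n9}
  n3: DF={n4,n5}
  n4: DF={n5,n6}
  n5: DF={n6,n7}
  n6: DF={n7,n8,n9}
  n7: DF={n8,n9}
  n8: DF=∅
  n9: DF=∅

φ for h: defs {n0,n7}
  DF⁺ = {n8,n9}

Answer: ["n8", "n9"]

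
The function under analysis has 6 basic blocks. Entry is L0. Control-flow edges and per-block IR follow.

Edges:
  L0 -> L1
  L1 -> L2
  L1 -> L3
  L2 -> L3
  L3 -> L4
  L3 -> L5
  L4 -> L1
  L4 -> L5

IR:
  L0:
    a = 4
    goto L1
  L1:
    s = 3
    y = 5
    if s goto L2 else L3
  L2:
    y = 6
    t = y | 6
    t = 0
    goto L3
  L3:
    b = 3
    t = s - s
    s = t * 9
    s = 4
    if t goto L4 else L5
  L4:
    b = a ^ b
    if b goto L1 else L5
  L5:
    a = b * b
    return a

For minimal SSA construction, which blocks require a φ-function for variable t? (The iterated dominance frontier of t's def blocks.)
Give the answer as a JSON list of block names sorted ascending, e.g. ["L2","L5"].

Answer: ["L1", "L3"]

Derivation:
idom tree: L1←L0 L2←L1 L3←L1 L4←L3 L5←L3
Join-block Dom:
  L1: preds {L0,L4}: {L0} ∩ {L0,L1,L3,L4} = {L0}; idom=L0
  L3: preds {L1,L2}: {L0,L1} ∩ {L0,L1,L2} = {L0,L1}; idom=L1
  L5: preds {L3,L4}: {L0,L1,L3} ∩ {L0,L1,L3,L4} = {L0,L1,L3}; idom=L3

Frontier:
  join L1 pred L0: · stop@L0
  join L1 pred L4: L4→L3→L1 stop@L0
  join L3 pred L1: · stop@L1
  join L3 pred L2: L2 stop@L1
  join L5 pred L3: · stop@L3
  join L5 pred L4: L4 stop@L3
  L0: DF=∅
  L1: DF={L1}
  L2: DF={L3}
  L3: DF={L1}
  L4: DF={L1,L5}
  L5: DF=∅

φ for t: defs {L2,L3}
  DF⁺ = {L1,L3}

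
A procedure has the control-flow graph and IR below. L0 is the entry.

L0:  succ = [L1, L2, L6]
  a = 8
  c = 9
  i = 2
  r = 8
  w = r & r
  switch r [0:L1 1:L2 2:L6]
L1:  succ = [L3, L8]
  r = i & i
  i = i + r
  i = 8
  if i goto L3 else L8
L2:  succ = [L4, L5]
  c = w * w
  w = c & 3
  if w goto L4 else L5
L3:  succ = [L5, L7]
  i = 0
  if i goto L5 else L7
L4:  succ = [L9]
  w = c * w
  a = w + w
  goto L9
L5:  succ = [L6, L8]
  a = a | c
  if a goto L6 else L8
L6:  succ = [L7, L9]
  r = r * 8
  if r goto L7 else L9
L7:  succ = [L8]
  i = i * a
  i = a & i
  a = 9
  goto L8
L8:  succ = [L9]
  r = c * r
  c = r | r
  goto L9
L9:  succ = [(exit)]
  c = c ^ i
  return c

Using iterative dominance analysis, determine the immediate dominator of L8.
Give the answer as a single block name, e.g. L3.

Answer: L0

Working:
idom tree: L1←L0 L2←L0 L3←L1 L4←L2 L5←L0 L6←L0 L7←L0 L8←L0 L9←L0
Dom at joins:
  L5: preds {L2,L3}: {L0,L2} ∩ {L0,L1,L3} = {L0}; idom=L0
  L6: preds {L0,L5}: {L0} ∩ {L0,L5} = {L0}; idom=L0
  L7: preds {L3,L6}: {L0,L1,L3} ∩ {L0,L6} = {L0}; idom=L0
  L8: preds {L1,L5,L7}: {L0,L1} ∩ {L0,L5} ∩ {L0,L7} = {L0}; idom=L0
  L9: preds {L4,L6,L8}: {L0,L2,L4} ∩ {L0,L6} ∩ {L0,L8} = {L0}; idom=L0

idom(L8) = L0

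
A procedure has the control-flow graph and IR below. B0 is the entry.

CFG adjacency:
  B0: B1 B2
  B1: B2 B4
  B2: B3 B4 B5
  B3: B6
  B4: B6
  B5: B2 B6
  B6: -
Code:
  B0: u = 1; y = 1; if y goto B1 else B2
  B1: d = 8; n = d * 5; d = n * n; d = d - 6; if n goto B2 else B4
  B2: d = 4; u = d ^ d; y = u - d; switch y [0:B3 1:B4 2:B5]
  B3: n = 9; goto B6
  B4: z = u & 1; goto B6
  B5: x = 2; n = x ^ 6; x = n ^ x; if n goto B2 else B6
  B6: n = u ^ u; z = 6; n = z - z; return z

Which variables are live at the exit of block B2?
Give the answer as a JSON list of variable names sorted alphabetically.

Answer: ["u"]

Derivation:
Per-block:
  B0: def={u,y} ue=∅
  B1: def={d,n} ue=∅
  B2: def={d,u,y} ue=∅
  B3: def={n} ue=∅
  B4: def={z} ue={u}
  B5: def={n,x} ue=∅
  B6: def={n,z} ue={u}

Live sets:
  live B0: ∅→{u}
  live B1: {u}→{u}
  live B2: ∅→{u}
  live B3: {u}→{u}
  live B4: {u}→{u}
  live B5: {u}→{u}
  live B6: {u}→∅

live-out(B2) = ["u"]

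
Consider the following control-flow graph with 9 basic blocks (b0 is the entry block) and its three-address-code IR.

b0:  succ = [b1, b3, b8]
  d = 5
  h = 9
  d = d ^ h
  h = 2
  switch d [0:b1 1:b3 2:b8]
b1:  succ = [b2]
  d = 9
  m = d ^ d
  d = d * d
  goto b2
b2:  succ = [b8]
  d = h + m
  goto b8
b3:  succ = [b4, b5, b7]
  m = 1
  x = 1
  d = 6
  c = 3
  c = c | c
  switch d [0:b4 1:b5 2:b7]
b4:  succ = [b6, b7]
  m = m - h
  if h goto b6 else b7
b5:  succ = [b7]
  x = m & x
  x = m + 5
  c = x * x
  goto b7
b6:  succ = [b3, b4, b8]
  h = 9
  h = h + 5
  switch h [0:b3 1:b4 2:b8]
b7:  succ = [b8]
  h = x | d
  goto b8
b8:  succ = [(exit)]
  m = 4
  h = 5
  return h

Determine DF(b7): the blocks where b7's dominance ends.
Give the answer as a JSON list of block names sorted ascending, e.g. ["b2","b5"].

idom tree: b1←b0 b2←b1 b3←b0 b4←b3 b5←b3 b6←b4 b7←b3 b8←b0
Dom at joins:
  b3: preds {b0,b6}: {b0} ∩ {b0,b3,b4,b6} = {b0}; idom=b0
  b4: preds {b3,b6}: {b0,b3} ∩ {b0,b3,b4,b6} = {b0,b3}; idom=b3
  b7: preds {b3,b4,b5}: {b0,b3} ∩ {b0,b3,b4} ∩ {b0,b3,b5} = {b0,b3}; idom=b3
  b8: preds {b0,b2,b6,b7}: {b0} ∩ {b0,b1,b2} ∩ {b0,b3,b4,b6} ∩ {b0,b3,b7} = {b0}; idom=b0

DF derivation:
  b3←b0: walk · to b0
  b3←b6: walk b6→b4→b3 to b0
  b4←b3: walk · to b3
  b4←b6: walk b6→b4 to b3
  b7←b3: walk · to b3
  b7←b4: walk b4 to b3
  b7←b5: walk b5 to b3
  b8←b0: walk · to b0
  b8←b2: walk b2→b1 to b0
  b8←b6: walk b6→b4→b3 to b0
  b8←b7: walk b7→b3 to b0
  b0 → ∅
  b1 → {b8}
  b2 → {b8}
  b3 → {b3,b8}
  b4 → {b3,b4,b7,b8}
  b5 → {b7}
  b6 → {b3,b4,b8}
  b7 → {b8}
  b8 → ∅

DF(b7) = ["b8"]

Answer: ["b8"]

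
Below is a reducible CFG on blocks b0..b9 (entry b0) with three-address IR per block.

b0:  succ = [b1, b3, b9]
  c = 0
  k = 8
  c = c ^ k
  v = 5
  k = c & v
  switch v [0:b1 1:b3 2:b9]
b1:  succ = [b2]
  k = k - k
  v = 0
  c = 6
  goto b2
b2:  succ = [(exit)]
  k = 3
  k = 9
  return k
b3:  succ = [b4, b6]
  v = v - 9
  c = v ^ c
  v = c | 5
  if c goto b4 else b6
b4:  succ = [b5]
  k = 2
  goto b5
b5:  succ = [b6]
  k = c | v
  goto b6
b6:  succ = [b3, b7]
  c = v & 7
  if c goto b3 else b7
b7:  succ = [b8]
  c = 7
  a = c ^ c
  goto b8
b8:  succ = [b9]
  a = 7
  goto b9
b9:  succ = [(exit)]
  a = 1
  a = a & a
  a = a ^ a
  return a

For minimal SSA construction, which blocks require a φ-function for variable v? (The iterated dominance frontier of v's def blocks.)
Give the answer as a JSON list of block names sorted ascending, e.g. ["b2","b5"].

idom tree: b1←b0 b2←b1 b3←b0 b4←b3 b5←b4 b6←b3 b7←b6 b8←b7 b9←b0
Dom∩ at merges:
  b3: preds {b0,b6}: {b0} ∩ {b0,b3,b6} = {b0}; idom=b0
  b6: preds {b3,b5}: {b0,b3} ∩ {b0,b3,b4,b5} = {b0,b3}; idom=b3
  b9: preds {b0,b8}: {b0} ∩ {b0,b3,b6,b7,b8} = {b0}; idom=b0

DF walk-up:
  b3←b0: walk · to b0
  b3←b6: walk b6→b3 to b0
  b6←b3: walk · to b3
  b6←b5: walk b5→b4 to b3
  b9←b0: walk · to b0
  b9←b8: walk b8→b7→b6→b3 to b0
  b0 → ∅
  b1 → ∅
  b2 → ∅
  b3 → {b3,b9}
  b4 → {b6}
  b5 → {b6}
  b6 → {b3,b9}
  b7 → {b9}
  b8 → {b9}
  b9 → ∅

φ for v: defs {b0,b1,b3}
  DF⁺ = {b3,b9}

Answer: ["b3", "b9"]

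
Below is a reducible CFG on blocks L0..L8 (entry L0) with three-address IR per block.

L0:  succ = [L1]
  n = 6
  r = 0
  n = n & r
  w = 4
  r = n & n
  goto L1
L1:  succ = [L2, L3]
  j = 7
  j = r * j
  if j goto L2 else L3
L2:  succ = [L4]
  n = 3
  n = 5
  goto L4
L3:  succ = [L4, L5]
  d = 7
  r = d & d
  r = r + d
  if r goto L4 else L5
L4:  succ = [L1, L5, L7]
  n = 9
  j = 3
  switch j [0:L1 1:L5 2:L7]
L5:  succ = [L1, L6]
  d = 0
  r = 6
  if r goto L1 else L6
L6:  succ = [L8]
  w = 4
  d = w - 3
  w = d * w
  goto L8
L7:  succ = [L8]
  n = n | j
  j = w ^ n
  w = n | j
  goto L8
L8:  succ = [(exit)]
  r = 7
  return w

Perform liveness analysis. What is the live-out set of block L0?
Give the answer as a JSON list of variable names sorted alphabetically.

def/use:
  L0 def {n,r,w} use ∅
  L1 def {j} use {r}
  L2 def {n} use ∅
  L3 def {d,r} use ∅
  L4 def {j,n} use ∅
  L5 def {d,r} use ∅
  L6 def {d,w} use ∅
  L7 def {j,n,w} use {j,n,w}
  L8 def {r} use {w}

Live sets:
  live L0: ∅→{r,w}
  live L1: {r,w}→{r,w}
  live L2: {r,w}→{r,w}
  live L3: {w}→{r,w}
  live L4: {r,w}→{j,n,r,w}
  live L5: {w}→{r,w}
  live L6: ∅→{w}
  live L7: {j,n,w}→{w}
  live L8: {w}→∅

live-out(L0) = ["r", "w"]

Answer: ["r", "w"]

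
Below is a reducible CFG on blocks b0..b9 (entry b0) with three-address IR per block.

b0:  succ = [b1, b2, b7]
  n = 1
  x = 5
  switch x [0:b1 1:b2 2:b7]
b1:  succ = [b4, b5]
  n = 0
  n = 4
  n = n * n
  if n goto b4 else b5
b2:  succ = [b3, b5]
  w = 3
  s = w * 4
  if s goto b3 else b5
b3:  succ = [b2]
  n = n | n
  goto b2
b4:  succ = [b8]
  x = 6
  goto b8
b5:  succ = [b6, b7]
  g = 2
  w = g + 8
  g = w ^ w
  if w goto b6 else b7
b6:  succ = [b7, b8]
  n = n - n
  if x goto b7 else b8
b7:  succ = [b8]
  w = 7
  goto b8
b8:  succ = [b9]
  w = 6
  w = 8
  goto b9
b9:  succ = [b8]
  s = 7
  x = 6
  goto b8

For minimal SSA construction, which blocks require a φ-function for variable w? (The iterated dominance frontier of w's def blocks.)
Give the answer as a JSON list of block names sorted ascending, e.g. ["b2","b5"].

Answer: ["b2", "b5", "b7", "b8"]

Derivation:
idom tree: b1←b0 b2←b0 b3←b2 b4←b1 b5←b0 b6←b5 b7←b0 b8←b0 b9←b8
Dom∩ at merges:
  b2: preds {b0,b3}: {b0} ∩ {b0,b2,b3} = {b0}; idom=b0
  b5: preds {b1,b2}: {b0,b1} ∩ {b0,b2} = {b0}; idom=b0
  b7: preds {b0,b5,b6}: {b0} ∩ {b0,b5} ∩ {b0,b5,b6} = {b0}; idom=b0
  b8: preds {b4,b6,b7,b9}: {b0,b1,b4} ∩ {b0,b5,b6} ∩ {b0,b7} ∩ {b0,b8,b9} = {b0}; idom=b0

DF walk-up:
  b2←b0: walk · to b0
  b2←b3: walk b3→b2 to b0
  b5←b1: walk b1 to b0
  b5←b2: walk b2 to b0
  b7←b0: walk · to b0
  b7←b5: walk b5 to b0
  b7←b6: walk b6→b5 to b0
  b8←b4: walk b4→b1 to b0
  b8←b6: walk b6→b5 to b0
  b8←b7: walk b7 to b0
  b8←b9: walk b9→b8 to b0
  b0 → ∅
  b1 → {b5,b8}
  b2 → {b2,b5}
  b3 → {b2}
  b4 → {b8}
  b5 → {b7,b8}
  b6 → {b7,b8}
  b7 → {b8}
  b8 → {b8}
  b9 → {b8}

φ for w: defs {b2,b5,b7,b8}
  DF⁺ = {b2,b5,b7,b8}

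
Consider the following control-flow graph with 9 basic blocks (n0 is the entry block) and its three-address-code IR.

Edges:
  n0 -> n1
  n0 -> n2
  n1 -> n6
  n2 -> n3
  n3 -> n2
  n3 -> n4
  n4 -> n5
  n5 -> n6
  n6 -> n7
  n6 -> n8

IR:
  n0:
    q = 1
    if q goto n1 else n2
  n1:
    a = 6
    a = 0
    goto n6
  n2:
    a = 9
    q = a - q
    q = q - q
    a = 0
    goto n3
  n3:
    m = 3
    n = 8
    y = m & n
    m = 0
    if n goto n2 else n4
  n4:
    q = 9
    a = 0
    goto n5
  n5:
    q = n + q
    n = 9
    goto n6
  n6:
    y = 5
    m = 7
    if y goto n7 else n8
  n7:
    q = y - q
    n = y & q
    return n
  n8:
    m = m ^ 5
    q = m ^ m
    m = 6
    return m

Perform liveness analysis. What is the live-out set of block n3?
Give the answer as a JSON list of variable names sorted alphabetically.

Block summaries:
  n0 def {q} use ∅
  n1 def {a} use ∅
  n2 def {a,q} use {q}
  n3 def {m,n,y} use ∅
  n4 def {a,q} use ∅
  n5 def {n,q} use {n,q}
  n6 def {m,y} use ∅
  n7 def {n,q} use {q,y}
  n8 def {m,q} use {m}

Liveness:
  n0: in=∅ out={q}
  n1: in={q} out={q}
  n2: in={q} out={q}
  n3: in={q} out={n,q}
  n4: in={n} out={n,q}
  n5: in={n,q} out={q}
  n6: in={q} out={m,q,y}
  n7: in={q,y} out=∅
  n8: in={m} out=∅

live-out(n3) = ["n", "q"]

Answer: ["n", "q"]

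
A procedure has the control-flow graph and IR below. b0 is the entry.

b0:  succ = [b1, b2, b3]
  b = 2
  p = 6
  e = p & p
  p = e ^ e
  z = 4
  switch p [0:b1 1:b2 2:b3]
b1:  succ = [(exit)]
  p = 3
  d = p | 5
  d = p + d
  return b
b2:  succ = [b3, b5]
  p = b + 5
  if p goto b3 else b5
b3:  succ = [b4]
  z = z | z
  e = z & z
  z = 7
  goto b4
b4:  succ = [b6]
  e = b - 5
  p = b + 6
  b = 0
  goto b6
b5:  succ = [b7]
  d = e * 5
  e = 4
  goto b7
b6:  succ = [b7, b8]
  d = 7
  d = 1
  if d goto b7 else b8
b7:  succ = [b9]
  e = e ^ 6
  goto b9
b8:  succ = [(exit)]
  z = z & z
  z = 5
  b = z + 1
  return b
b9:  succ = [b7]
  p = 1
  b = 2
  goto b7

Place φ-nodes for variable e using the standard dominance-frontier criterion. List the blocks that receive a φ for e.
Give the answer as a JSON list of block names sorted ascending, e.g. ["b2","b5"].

idom tree: b1←b0 b2←b0 b3←b0 b4←b3 b5←b2 b6←b4 b7←b0 b8←b6 b9←b7
Dom∩ at merges:
  b3: preds {b0,b2}: {b0} ∩ {b0,b2} = {b0}; idom=b0
  b7: preds {b5,b6,b9}: {b0,b2,b5} ∩ {b0,b3,b4,b6} ∩ {b0,b7,b9} = {b0}; idom=b0

DF walk-up:
  b3←b0: walk · to b0
  b3←b2: walk b2 to b0
  b7←b5: walk b5→b2 to b0
  b7←b6: walk b6→b4→b3 to b0
  b7←b9: walk b9→b7 to b0
  DF(b0)=∅
  DF(b1)=∅
  DF(b2)={b3,b7}
  DF(b3)={b7}
  DF(b4)={b7}
  DF(b5)={b7}
  DF(b6)={b7}
  DF(b7)={b7}
  DF(b8)=∅
  DF(b9)={b7}

φ for e: defs {b0,b3,b4,b5,b7}
  DF⁺ = {b7}

Answer: ["b7"]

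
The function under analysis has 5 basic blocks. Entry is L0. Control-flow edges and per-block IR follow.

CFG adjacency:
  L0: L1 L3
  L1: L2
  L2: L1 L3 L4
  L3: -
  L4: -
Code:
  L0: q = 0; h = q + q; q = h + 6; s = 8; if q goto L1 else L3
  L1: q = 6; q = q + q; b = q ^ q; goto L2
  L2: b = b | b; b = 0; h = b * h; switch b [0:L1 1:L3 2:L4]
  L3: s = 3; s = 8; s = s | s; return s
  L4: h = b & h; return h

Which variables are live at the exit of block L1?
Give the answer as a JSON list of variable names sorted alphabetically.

Per-block:
  L0: {h,q,s} / ∅
  L1: {b,q} / ∅
  L2: {b,h} / {b,h}
  L3: {s} / ∅
  L4: {h} / {b,h}

Backward fixpoint:
  L0: in=∅ out={h}
  L1: in={h} out={b,h}
  L2: in={b,h} out={b,h}
  L3: in=∅ out=∅
  L4: in={b,h} out=∅

live-out(L1) = ["b", "h"]

Answer: ["b", "h"]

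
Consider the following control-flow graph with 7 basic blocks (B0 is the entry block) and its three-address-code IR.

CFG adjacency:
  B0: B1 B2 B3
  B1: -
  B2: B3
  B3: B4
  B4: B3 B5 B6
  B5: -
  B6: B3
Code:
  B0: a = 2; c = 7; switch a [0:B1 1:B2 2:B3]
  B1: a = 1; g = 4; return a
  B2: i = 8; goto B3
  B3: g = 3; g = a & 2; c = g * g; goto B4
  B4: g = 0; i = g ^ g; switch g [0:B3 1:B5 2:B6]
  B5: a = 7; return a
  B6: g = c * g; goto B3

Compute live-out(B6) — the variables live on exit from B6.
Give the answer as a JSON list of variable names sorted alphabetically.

Block summaries:
  B0 def {a,c} use ∅
  B1 def {a,g} use ∅
  B2 def {i} use ∅
  B3 def {c,g} use {a}
  B4 def {g,i} use ∅
  B5 def {a} use ∅
  B6 def {g} use {c,g}

Live sets:
  B0: in=∅ out={a}
  B1: in=∅ out=∅
  B2: in={a} out={a}
  B3: in={a} out={a,c}
  B4: in={a,c} out={a,c,g}
  B5: in=∅ out=∅
  B6: in={a,c,g} out={a}

live-out(B6) = ["a"]

Answer: ["a"]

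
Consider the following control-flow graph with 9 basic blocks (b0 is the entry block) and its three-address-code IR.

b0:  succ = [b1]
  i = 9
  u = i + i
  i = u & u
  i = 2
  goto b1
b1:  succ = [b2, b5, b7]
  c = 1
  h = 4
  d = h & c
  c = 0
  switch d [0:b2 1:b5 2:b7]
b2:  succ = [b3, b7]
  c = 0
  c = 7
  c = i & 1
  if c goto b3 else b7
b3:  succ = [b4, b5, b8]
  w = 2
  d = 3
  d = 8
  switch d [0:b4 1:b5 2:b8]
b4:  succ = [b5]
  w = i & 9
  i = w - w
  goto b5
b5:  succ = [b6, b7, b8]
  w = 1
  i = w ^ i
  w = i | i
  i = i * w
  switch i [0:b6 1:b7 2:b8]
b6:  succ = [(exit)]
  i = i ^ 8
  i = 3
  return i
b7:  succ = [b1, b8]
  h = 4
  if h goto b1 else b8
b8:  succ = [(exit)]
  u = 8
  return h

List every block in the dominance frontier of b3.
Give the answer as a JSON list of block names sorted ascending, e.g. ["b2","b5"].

Answer: ["b5", "b8"]

Analysis:
idom tree: b1←b0 b2←b1 b3←b2 b4←b3 b5←b1 b6←b5 b7←b1 b8←b1
Join-block Dom:
  b1: preds {b0,b7}: {b0} ∩ {b0,b1,b7} = {b0}; idom=b0
  b5: preds {b1,b3,b4}: {b0,b1} ∩ {b0,b1,b2,b3} ∩ {b0,b1,b2,b3,b4} = {b0,b1}; idom=b1
  b7: preds {b1,b2,b5}: {b0,b1} ∩ {b0,b1,b2} ∩ {b0,b1,b5} = {b0,b1}; idom=b1
  b8: preds {b3,b5,b7}: {b0,b1,b2,b3} ∩ {b0,b1,b5} ∩ {b0,b1,b7} = {b0,b1}; idom=b1

Frontier:
  join b1 pred b0: · stop@b0
  join b1 pred b7: b7→b1 stop@b0
  join b5 pred b1: · stop@b1
  join b5 pred b3: b3→b2 stop@b1
  join b5 pred b4: b4→b3→b2 stop@b1
  join b7 pred b1: · stop@b1
  join b7 pred b2: b2 stop@b1
  join b7 pred b5: b5 stop@b1
  join b8 pred b3: b3→b2 stop@b1
  join b8 pred b5: b5 stop@b1
  join b8 pred b7: b7 stop@b1
  b0: DF=∅
  b1: DF={b1}
  b2: DF={b5,b7,b8}
  b3: DF={b5,b8}
  b4: DF={b5}
  b5: DF={b7,b8}
  b6: DF=∅
  b7: DF={b1,b8}
  b8: DF=∅

DF(b3) = ["b5", "b8"]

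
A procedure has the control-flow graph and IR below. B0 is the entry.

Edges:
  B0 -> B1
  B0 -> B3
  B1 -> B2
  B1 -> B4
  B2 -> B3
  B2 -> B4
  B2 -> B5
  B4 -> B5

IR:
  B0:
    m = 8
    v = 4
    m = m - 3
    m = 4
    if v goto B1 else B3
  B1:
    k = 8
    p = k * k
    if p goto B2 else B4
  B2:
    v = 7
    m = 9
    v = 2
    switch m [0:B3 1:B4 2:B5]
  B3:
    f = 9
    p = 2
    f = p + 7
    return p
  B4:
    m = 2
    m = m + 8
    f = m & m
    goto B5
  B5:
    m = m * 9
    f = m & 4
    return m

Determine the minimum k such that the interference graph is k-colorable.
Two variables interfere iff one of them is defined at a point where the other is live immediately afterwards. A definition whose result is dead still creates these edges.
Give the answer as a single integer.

Per-block:
  B0: def={m,v} ue=∅
  B1: def={k,p} ue=∅
  B2: def={m,v} ue=∅
  B3: def={f,p} ue=∅
  B4: def={f,m} ue=∅
  B5: def={f,m} ue={m}

Live sets:
  B0 li=∅ lo=∅
  B1 li=∅ lo=∅
  B2 li=∅ lo={m}
  B3 li=∅ lo=∅
  B4 li=∅ lo={m}
  B5 li={m} lo=∅

Interference:
  f — {m,p}
  k — ∅
  m — {f,v}
  p — {f}
  v — {m}

Chromatic number:
  {f,m} pairwise interfere (2-clique) ⇒ χ ≥ 2
  2-colouring: r0={f,k,v}  r1={m,p}
  χ = 2

Answer: 2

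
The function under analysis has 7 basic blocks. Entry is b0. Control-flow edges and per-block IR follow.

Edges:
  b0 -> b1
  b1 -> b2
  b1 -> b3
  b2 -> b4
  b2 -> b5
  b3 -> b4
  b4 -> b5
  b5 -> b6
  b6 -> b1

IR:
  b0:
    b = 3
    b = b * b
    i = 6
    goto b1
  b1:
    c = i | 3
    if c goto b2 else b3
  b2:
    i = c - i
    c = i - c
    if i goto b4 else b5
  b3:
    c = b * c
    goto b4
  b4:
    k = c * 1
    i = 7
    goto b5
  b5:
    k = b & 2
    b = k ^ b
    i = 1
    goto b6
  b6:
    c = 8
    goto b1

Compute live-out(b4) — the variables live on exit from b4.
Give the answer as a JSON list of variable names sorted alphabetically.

Answer: ["b"]

Analysis:
def/use:
  b0: def={b,i} ue=∅
  b1: def={c} ue={i}
  b2: def={c,i} ue={c,i}
  b3: def={c} ue={b,c}
  b4: def={i,k} ue={c}
  b5: def={b,i,k} ue={b}
  b6: def={c} ue=∅

Live sets:
  b0 li=∅ lo={b,i}
  b1 li={b,i} lo={b,c,i}
  b2 li={b,c,i} lo={b,c}
  b3 li={b,c} lo={b,c}
  b4 li={b,c} lo={b}
  b5 li={b} lo={b,i}
  b6 li={b,i} lo={b,i}

live-out(b4) = ["b"]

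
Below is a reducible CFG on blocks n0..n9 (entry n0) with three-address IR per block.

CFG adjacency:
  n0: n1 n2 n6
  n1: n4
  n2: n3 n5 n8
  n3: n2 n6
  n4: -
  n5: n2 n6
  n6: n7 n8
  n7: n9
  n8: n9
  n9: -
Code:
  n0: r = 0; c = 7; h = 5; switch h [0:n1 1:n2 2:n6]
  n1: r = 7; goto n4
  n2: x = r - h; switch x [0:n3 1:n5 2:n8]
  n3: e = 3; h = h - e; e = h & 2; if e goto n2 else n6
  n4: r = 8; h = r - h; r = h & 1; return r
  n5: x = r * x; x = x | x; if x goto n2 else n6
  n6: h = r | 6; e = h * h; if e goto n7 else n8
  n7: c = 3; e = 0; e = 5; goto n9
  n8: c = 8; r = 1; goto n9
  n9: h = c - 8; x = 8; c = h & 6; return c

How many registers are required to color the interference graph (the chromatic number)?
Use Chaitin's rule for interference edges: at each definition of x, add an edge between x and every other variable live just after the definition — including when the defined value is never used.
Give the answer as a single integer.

Per-block:
  n0: {c,h,r} / ∅
  n1: {r} / ∅
  n2: {x} / {h,r}
  n3: {e,h} / {h}
  n4: {h,r} / {h}
  n5: {x} / {r,x}
  n6: {e,h} / {r}
  n7: {c,e} / ∅
  n8: {c,r} / ∅
  n9: {c,h,x} / {c}

Liveness:
  n0 li=∅ lo={h,r}
  n1 li={h} lo={h}
  n2 li={h,r} lo={h,r,x}
  n3 li={h,r} lo={h,r}
  n4 li={h} lo=∅
  n5 li={h,r,x} lo={h,r}
  n6 li={r} lo=∅
  n7 li=∅ lo={c}
  n8 li=∅ lo={c}
  n9 li={c} lo=∅

Interference:
  c: {e,r}
  e: {c,h,r}
  h: {e,r,x}
  r: {c,e,h,x}
  x: {h,r}

Colouring:
  {c,e,r} pairwise interfere (3-clique) ⇒ χ ≥ 3
  assign c→r2 e→r1 h→r2 r→r0 x→r1 — no edge inside a register ⇒ χ ≤ 3
  χ = 3

Answer: 3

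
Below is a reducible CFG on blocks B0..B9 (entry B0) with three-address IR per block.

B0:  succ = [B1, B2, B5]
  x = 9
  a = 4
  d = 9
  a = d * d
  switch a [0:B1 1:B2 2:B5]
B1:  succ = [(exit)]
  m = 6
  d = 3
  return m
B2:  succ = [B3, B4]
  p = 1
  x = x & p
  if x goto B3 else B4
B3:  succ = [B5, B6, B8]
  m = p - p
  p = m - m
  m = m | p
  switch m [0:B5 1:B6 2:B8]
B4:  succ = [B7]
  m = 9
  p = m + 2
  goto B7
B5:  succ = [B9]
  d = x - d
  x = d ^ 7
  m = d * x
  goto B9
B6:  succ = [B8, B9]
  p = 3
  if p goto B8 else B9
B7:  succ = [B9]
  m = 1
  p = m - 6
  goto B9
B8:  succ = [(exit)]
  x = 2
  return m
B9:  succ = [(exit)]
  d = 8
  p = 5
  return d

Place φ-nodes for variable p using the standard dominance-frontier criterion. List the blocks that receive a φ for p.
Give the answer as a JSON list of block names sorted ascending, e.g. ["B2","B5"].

Answer: ["B5", "B8", "B9"]

Working:
idom tree: B1←B0 B2←B0 B3←B2 B4←B2 B5←B0 B6←B3 B7←B4 B8←B3 B9←B0
Dom at joins:
  B5: preds {B0,B3}: {B0} ∩ {B0,B2,B3} = {B0}; idom=B0
  B8: preds {B3,B6}: {B0,B2,B3} ∩ {B0,B2,B3,B6} = {B0,B2,B3}; idom=B3
  B9: preds {B5,B6,B7}: {B0,B5} ∩ {B0,B2,B3,B6} ∩ {B0,B2,B4,B7} = {B0}; idom=B0

DF walk-up:
  B5←B0: walk · to B0
  B5←B3: walk B3→B2 to B0
  B8←B3: walk · to B3
  B8←B6: walk B6 to B3
  B9←B5: walk B5 to B0
  B9←B6: walk B6→B3→B2 to B0
  B9←B7: walk B7→B4→B2 to B0
  B0: DF=∅
  B1: DF=∅
  B2: DF={B5,B9}
  B3: DF={B5,B9}
  B4: DF={B9}
  B5: DF={B9}
  B6: DF={B8,B9}
  B7: DF={B9}
  B8: DF=∅
  B9: DF=∅

φ for p: defs {B2,B3,B4,B6,B7,B9}
  DF⁺ = {B5,B8,B9}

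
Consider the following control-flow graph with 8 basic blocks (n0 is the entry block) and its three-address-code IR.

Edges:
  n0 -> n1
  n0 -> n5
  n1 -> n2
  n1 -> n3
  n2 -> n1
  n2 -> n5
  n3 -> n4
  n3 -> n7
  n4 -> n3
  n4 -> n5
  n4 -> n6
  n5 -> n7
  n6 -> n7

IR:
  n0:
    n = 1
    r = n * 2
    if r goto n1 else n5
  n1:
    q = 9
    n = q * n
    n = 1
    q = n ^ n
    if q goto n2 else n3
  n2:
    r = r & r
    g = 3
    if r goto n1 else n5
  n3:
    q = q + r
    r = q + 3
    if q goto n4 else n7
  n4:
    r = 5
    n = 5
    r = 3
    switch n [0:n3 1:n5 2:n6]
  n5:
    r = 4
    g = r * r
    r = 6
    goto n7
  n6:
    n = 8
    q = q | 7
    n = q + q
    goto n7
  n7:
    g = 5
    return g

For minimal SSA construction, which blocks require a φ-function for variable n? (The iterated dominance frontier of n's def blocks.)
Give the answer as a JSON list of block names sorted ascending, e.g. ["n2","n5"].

idom tree: n1←n0 n2←n1 n3←n1 n4←n3 n5←n0 n6←n4 n7←n0
Join-block Dom:
  n1: preds {n0,n2}: {n0} ∩ {n0,n1,n2} = {n0}; idom=n0
  n3: preds {n1,n4}: {n0,n1} ∩ {n0,n1,n3,n4} = {n0,n1}; idom=n1
  n5: preds {n0,n2,n4}: {n0} ∩ {n0,n1,n2} ∩ {n0,n1,n3,n4} = {n0}; idom=n0
  n7: preds {n3,n5,n6}: {n0,n1,n3} ∩ {n0,n5} ∩ {n0,n1,n3,n4,n6} = {n0}; idom=n0

Frontier:
  n1←n0: walk · to n0
  n1←n2: walk n2→n1 to n0
  n3←n1: walk · to n1
  n3←n4: walk n4→n3 to n1
  n5←n0: walk · to n0
  n5←n2: walk n2→n1 to n0
  n5←n4: walk n4→n3→n1 to n0
  n7←n3: walk n3→n1 to n0
  n7←n5: walk n5 to n0
  n7←n6: walk n6→n4→n3→n1 to n0
  n0 → ∅
  n1 → {n1,n5,n7}
  n2 → {n1,n5}
  n3 → {n3,n5,n7}
  n4 → {n3,n5,n7}
  n5 → {n7}
  n6 → {n7}
  n7 → ∅

φ for n: defs {n0,n1,n4,n6}
  DF⁺ = {n1,n3,n5,n7}

Answer: ["n1", "n3", "n5", "n7"]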